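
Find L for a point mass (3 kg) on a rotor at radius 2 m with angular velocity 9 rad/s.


Given: m = 3 kg, r = 2 m, omega = 9 rad/s
For a point mass: I = m*r^2
I = 3*2^2 = 3*4 = 12
L = I*omega = 12*9
L = 108 kg*m^2/s

108 kg*m^2/s


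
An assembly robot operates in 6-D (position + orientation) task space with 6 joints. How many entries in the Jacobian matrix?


Given: task space dimension = 6, joints = 6
Jacobian is a 6 x 6 matrix
Total entries = rows * columns
Total = 6 * 6
Total = 36

36


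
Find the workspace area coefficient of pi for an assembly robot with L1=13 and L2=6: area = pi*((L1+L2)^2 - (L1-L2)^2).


Given: L1 = 13, L2 = 6
(L1+L2)^2 = (19)^2 = 361
(L1-L2)^2 = (7)^2 = 49
Difference = 361 - 49 = 312
This equals 4*L1*L2 = 4*13*6 = 312
Workspace area = 312*pi

312


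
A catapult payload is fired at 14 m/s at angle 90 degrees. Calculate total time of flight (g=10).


Given: v0 = 14 m/s, theta = 90 deg, g = 10 m/s^2
sin(90) = 1
Using T = 2*v0*sin(theta) / g
T = 2*14*1 / 10
T = 28 / 10
T = 14/5 s

14/5 s


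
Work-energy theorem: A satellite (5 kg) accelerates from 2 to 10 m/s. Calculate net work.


Given: m = 5 kg, v0 = 2 m/s, v = 10 m/s
Using W = (1/2)*m*(v^2 - v0^2)
v^2 = 10^2 = 100
v0^2 = 2^2 = 4
v^2 - v0^2 = 100 - 4 = 96
W = (1/2)*5*96 = 240 J

240 J


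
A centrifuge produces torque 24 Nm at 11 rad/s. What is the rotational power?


Given: tau = 24 Nm, omega = 11 rad/s
Using P = tau * omega
P = 24 * 11
P = 264 W

264 W


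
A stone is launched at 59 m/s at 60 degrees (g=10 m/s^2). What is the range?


Given: v0 = 59 m/s, theta = 60 deg, g = 10 m/s^2
sin(2*60) = sin(120) = sqrt(3)/2
Using R = v0^2 * sin(2*theta) / g
R = 59^2 * (sqrt(3)/2) / 10
R = 3481 * sqrt(3) / 20
R = 3481/20*sqrt(3) m

3481/20*sqrt(3) m


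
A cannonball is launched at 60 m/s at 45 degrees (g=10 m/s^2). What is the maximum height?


Given: v0 = 60 m/s, theta = 45 deg, g = 10 m/s^2
sin^2(45) = 1/2
Using H = v0^2 * sin^2(theta) / (2*g)
H = 60^2 * 1/2 / (2*10)
H = 3600 * 1/2 / 20
H = 1800 / 20
H = 90 m

90 m


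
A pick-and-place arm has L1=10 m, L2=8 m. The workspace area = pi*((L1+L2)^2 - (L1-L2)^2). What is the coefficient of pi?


Given: L1 = 10, L2 = 8
(L1+L2)^2 = (18)^2 = 324
(L1-L2)^2 = (2)^2 = 4
Difference = 324 - 4 = 320
This equals 4*L1*L2 = 4*10*8 = 320
Workspace area = 320*pi

320


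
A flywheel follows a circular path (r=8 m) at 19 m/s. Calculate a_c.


Given: v = 19 m/s, r = 8 m
Using a_c = v^2 / r
a_c = 19^2 / 8
a_c = 361 / 8
a_c = 361/8 m/s^2

361/8 m/s^2


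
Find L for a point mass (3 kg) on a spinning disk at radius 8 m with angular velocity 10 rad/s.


Given: m = 3 kg, r = 8 m, omega = 10 rad/s
For a point mass: I = m*r^2
I = 3*8^2 = 3*64 = 192
L = I*omega = 192*10
L = 1920 kg*m^2/s

1920 kg*m^2/s


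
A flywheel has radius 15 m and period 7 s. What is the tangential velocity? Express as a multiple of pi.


Given: radius r = 15 m, period T = 7 s
Using v = 2*pi*r / T
v = 2*pi*15 / 7
v = 30*pi / 7
v = 30/7*pi m/s

30/7*pi m/s


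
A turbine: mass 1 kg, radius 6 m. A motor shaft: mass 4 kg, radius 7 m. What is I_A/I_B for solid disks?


Given: M1=1 kg, R1=6 m, M2=4 kg, R2=7 m
For a disk: I = (1/2)*M*R^2, so I_A/I_B = (M1*R1^2)/(M2*R2^2)
M1*R1^2 = 1*36 = 36
M2*R2^2 = 4*49 = 196
I_A/I_B = 36/196 = 9/49

9/49


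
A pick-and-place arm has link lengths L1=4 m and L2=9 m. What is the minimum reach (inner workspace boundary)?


Given: L1 = 4 m, L2 = 9 m
For a 2-link planar arm, min reach = |L1 - L2| (second link folded back)
Min reach = |4 - 9|
Min reach = 5 m

5 m


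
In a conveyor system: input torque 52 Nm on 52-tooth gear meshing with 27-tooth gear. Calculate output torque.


Given: N1 = 52, N2 = 27, T1 = 52 Nm
Using T2/T1 = N2/N1
T2 = T1 * N2 / N1
T2 = 52 * 27 / 52
T2 = 1404 / 52
T2 = 27 Nm

27 Nm


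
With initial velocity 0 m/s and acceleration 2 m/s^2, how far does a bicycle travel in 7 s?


Given: v0 = 0 m/s, a = 2 m/s^2, t = 7 s
Using s = v0*t + (1/2)*a*t^2
s = 0*7 + (1/2)*2*7^2
s = 0 + (1/2)*98
s = 0 + 49
s = 49

49 m


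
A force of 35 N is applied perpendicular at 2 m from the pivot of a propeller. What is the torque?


Given: F = 35 N, r = 2 m, angle = 90 deg (perpendicular)
Using tau = F * r * sin(90)
sin(90) = 1
tau = 35 * 2 * 1
tau = 70 Nm

70 Nm


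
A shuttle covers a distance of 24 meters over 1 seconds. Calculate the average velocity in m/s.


Given: distance d = 24 m, time t = 1 s
Using v = d / t
v = 24 / 1
v = 24 m/s

24 m/s


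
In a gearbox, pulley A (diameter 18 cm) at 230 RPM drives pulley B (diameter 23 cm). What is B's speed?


Given: D1 = 18 cm, w1 = 230 RPM, D2 = 23 cm
Using D1*w1 = D2*w2
w2 = D1*w1 / D2
w2 = 18*230 / 23
w2 = 4140 / 23
w2 = 180 RPM

180 RPM


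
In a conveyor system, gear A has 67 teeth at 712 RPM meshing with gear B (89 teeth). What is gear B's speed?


Given: N1 = 67 teeth, w1 = 712 RPM, N2 = 89 teeth
Using N1*w1 = N2*w2
w2 = N1*w1 / N2
w2 = 67*712 / 89
w2 = 47704 / 89
w2 = 536 RPM

536 RPM


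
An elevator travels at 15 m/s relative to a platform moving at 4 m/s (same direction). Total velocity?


Given: object velocity = 15 m/s, platform velocity = 4 m/s (same direction)
Using classical velocity addition: v_total = v_object + v_platform
v_total = 15 + 4
v_total = 19 m/s

19 m/s


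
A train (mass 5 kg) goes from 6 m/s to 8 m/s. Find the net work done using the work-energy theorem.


Given: m = 5 kg, v0 = 6 m/s, v = 8 m/s
Using W = (1/2)*m*(v^2 - v0^2)
v^2 = 8^2 = 64
v0^2 = 6^2 = 36
v^2 - v0^2 = 64 - 36 = 28
W = (1/2)*5*28 = 70 J

70 J


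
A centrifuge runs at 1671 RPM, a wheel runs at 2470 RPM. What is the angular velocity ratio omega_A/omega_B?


Given: RPM_A = 1671, RPM_B = 2470
omega = 2*pi*RPM/60, so omega_A/omega_B = RPM_A / RPM_B
omega_A/omega_B = 1671 / 2470
omega_A/omega_B = 1671/2470

1671/2470


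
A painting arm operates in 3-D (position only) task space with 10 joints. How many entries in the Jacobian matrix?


Given: task space dimension = 3, joints = 10
Jacobian is a 3 x 10 matrix
Total entries = rows * columns
Total = 3 * 10
Total = 30

30


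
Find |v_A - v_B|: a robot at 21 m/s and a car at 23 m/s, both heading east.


Given: v_A = 21 m/s east, v_B = 23 m/s east
Both move in the same direction; relative speed = |v_A - v_B|
|21 - 23| = |-2|
= 2 m/s

2 m/s


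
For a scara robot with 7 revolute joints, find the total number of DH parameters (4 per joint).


Given: 7 joints, 4 DH parameters per joint (d, theta, a, alpha)
Total DH parameters = number_of_joints * 4
Total = 7 * 4
Total = 28

28


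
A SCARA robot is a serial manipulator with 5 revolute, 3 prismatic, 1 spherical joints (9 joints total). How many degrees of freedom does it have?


Given: serial robot with 5 revolute, 3 prismatic, 1 spherical joints
DOF contribution per joint type: revolute=1, prismatic=1, spherical=3, fixed=0
DOF = 5*1 + 3*1 + 1*3
DOF = 11

11


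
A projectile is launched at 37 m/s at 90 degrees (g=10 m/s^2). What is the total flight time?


Given: v0 = 37 m/s, theta = 90 deg, g = 10 m/s^2
sin(90) = 1
Using T = 2*v0*sin(theta) / g
T = 2*37*1 / 10
T = 74 / 10
T = 37/5 s

37/5 s


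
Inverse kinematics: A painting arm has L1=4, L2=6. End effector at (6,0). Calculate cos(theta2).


Given: L1 = 4, L2 = 6, target (x, y) = (6, 0)
Using cos(theta2) = (x^2 + y^2 - L1^2 - L2^2) / (2*L1*L2)
x^2 + y^2 = 6^2 + 0 = 36
L1^2 + L2^2 = 16 + 36 = 52
Numerator = 36 - 52 = -16
Denominator = 2*4*6 = 48
cos(theta2) = -16/48 = -1/3

-1/3


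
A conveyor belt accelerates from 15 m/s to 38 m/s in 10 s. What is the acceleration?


Given: initial velocity v0 = 15 m/s, final velocity v = 38 m/s, time t = 10 s
Using a = (v - v0) / t
a = (38 - 15) / 10
a = 23 / 10
a = 23/10 m/s^2

23/10 m/s^2


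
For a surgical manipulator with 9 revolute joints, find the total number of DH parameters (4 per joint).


Given: 9 joints, 4 DH parameters per joint (d, theta, a, alpha)
Total DH parameters = number_of_joints * 4
Total = 9 * 4
Total = 36

36


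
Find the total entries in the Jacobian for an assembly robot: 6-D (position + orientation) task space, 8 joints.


Given: task space dimension = 6, joints = 8
Jacobian is a 6 x 8 matrix
Total entries = rows * columns
Total = 6 * 8
Total = 48

48


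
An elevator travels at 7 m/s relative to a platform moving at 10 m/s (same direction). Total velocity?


Given: object velocity = 7 m/s, platform velocity = 10 m/s (same direction)
Using classical velocity addition: v_total = v_object + v_platform
v_total = 7 + 10
v_total = 17 m/s

17 m/s


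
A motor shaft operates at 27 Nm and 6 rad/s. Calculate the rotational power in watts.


Given: tau = 27 Nm, omega = 6 rad/s
Using P = tau * omega
P = 27 * 6
P = 162 W

162 W


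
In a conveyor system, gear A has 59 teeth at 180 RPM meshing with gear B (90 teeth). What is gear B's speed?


Given: N1 = 59 teeth, w1 = 180 RPM, N2 = 90 teeth
Using N1*w1 = N2*w2
w2 = N1*w1 / N2
w2 = 59*180 / 90
w2 = 10620 / 90
w2 = 118 RPM

118 RPM


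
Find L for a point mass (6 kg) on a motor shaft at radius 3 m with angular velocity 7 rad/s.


Given: m = 6 kg, r = 3 m, omega = 7 rad/s
For a point mass: I = m*r^2
I = 6*3^2 = 6*9 = 54
L = I*omega = 54*7
L = 378 kg*m^2/s

378 kg*m^2/s


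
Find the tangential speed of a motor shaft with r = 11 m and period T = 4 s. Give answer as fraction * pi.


Given: radius r = 11 m, period T = 4 s
Using v = 2*pi*r / T
v = 2*pi*11 / 4
v = 22*pi / 4
v = 11/2*pi m/s

11/2*pi m/s


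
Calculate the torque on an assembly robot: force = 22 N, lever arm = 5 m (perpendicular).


Given: F = 22 N, r = 5 m, angle = 90 deg (perpendicular)
Using tau = F * r * sin(90)
sin(90) = 1
tau = 22 * 5 * 1
tau = 110 Nm

110 Nm


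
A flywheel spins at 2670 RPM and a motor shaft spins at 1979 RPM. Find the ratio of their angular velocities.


Given: RPM_A = 2670, RPM_B = 1979
omega = 2*pi*RPM/60, so omega_A/omega_B = RPM_A / RPM_B
omega_A/omega_B = 2670 / 1979
omega_A/omega_B = 2670/1979

2670/1979


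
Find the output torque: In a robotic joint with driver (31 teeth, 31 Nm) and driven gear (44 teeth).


Given: N1 = 31, N2 = 44, T1 = 31 Nm
Using T2/T1 = N2/N1
T2 = T1 * N2 / N1
T2 = 31 * 44 / 31
T2 = 1364 / 31
T2 = 44 Nm

44 Nm


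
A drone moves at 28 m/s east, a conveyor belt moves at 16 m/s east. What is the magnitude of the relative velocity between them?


Given: v_A = 28 m/s east, v_B = 16 m/s east
Both move in the same direction; relative speed = |v_A - v_B|
|28 - 16| = |12|
= 12 m/s

12 m/s


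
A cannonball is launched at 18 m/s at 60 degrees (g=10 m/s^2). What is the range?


Given: v0 = 18 m/s, theta = 60 deg, g = 10 m/s^2
sin(2*60) = sin(120) = sqrt(3)/2
Using R = v0^2 * sin(2*theta) / g
R = 18^2 * (sqrt(3)/2) / 10
R = 324 * sqrt(3) / 20
R = 81/5*sqrt(3) m

81/5*sqrt(3) m


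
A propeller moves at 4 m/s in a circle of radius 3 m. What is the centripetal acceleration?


Given: v = 4 m/s, r = 3 m
Using a_c = v^2 / r
a_c = 4^2 / 3
a_c = 16 / 3
a_c = 16/3 m/s^2

16/3 m/s^2


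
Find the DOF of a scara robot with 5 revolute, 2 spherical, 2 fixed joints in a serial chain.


Given: serial robot with 5 revolute, 2 spherical, 2 fixed joints
DOF contribution per joint type: revolute=1, prismatic=1, spherical=3, fixed=0
DOF = 5*1 + 2*3 + 2*0
DOF = 11

11


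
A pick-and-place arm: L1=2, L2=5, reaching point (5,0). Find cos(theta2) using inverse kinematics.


Given: L1 = 2, L2 = 5, target (x, y) = (5, 0)
Using cos(theta2) = (x^2 + y^2 - L1^2 - L2^2) / (2*L1*L2)
x^2 + y^2 = 5^2 + 0 = 25
L1^2 + L2^2 = 4 + 25 = 29
Numerator = 25 - 29 = -4
Denominator = 2*2*5 = 20
cos(theta2) = -4/20 = -1/5

-1/5


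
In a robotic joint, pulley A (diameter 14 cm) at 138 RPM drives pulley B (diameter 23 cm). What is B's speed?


Given: D1 = 14 cm, w1 = 138 RPM, D2 = 23 cm
Using D1*w1 = D2*w2
w2 = D1*w1 / D2
w2 = 14*138 / 23
w2 = 1932 / 23
w2 = 84 RPM

84 RPM


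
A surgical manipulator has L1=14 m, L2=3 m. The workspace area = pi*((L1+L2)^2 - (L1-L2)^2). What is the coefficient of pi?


Given: L1 = 14, L2 = 3
(L1+L2)^2 = (17)^2 = 289
(L1-L2)^2 = (11)^2 = 121
Difference = 289 - 121 = 168
This equals 4*L1*L2 = 4*14*3 = 168
Workspace area = 168*pi

168


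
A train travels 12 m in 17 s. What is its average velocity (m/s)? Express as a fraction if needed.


Given: distance d = 12 m, time t = 17 s
Using v = d / t
v = 12 / 17
v = 12/17 m/s

12/17 m/s


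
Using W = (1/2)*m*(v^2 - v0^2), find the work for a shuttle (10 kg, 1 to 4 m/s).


Given: m = 10 kg, v0 = 1 m/s, v = 4 m/s
Using W = (1/2)*m*(v^2 - v0^2)
v^2 = 4^2 = 16
v0^2 = 1^2 = 1
v^2 - v0^2 = 16 - 1 = 15
W = (1/2)*10*15 = 75 J

75 J


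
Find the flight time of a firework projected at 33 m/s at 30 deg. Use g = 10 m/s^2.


Given: v0 = 33 m/s, theta = 30 deg, g = 10 m/s^2
sin(30) = 1/2
Using T = 2*v0*sin(theta) / g
T = 2*33*1/2 / 10
T = 33 / 10
T = 33/10 s

33/10 s


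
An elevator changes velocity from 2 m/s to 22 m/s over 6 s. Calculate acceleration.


Given: initial velocity v0 = 2 m/s, final velocity v = 22 m/s, time t = 6 s
Using a = (v - v0) / t
a = (22 - 2) / 6
a = 20 / 6
a = 10/3 m/s^2

10/3 m/s^2


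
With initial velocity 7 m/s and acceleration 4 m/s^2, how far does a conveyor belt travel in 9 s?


Given: v0 = 7 m/s, a = 4 m/s^2, t = 9 s
Using s = v0*t + (1/2)*a*t^2
s = 7*9 + (1/2)*4*9^2
s = 63 + (1/2)*324
s = 63 + 162
s = 225

225 m


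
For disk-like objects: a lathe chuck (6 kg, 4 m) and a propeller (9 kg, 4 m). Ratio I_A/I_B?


Given: M1=6 kg, R1=4 m, M2=9 kg, R2=4 m
For a disk: I = (1/2)*M*R^2, so I_A/I_B = (M1*R1^2)/(M2*R2^2)
M1*R1^2 = 6*16 = 96
M2*R2^2 = 9*16 = 144
I_A/I_B = 96/144 = 2/3

2/3


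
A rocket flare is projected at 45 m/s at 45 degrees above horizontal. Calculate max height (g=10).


Given: v0 = 45 m/s, theta = 45 deg, g = 10 m/s^2
sin^2(45) = 1/2
Using H = v0^2 * sin^2(theta) / (2*g)
H = 45^2 * 1/2 / (2*10)
H = 2025 * 1/2 / 20
H = 2025/2 / 20
H = 405/8 m

405/8 m


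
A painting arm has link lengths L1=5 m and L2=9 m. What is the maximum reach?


Given: L1 = 5 m, L2 = 9 m
For a 2-link planar arm, max reach = L1 + L2 (fully extended)
Max reach = 5 + 9
Max reach = 14 m

14 m


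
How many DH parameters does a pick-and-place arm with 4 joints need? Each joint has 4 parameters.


Given: 4 joints, 4 DH parameters per joint (d, theta, a, alpha)
Total DH parameters = number_of_joints * 4
Total = 4 * 4
Total = 16

16


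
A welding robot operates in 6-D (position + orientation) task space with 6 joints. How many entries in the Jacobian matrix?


Given: task space dimension = 6, joints = 6
Jacobian is a 6 x 6 matrix
Total entries = rows * columns
Total = 6 * 6
Total = 36

36


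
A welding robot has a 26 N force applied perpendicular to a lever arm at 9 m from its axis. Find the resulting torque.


Given: F = 26 N, r = 9 m, angle = 90 deg (perpendicular)
Using tau = F * r * sin(90)
sin(90) = 1
tau = 26 * 9 * 1
tau = 234 Nm

234 Nm


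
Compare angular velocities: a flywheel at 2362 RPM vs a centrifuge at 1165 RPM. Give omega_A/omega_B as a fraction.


Given: RPM_A = 2362, RPM_B = 1165
omega = 2*pi*RPM/60, so omega_A/omega_B = RPM_A / RPM_B
omega_A/omega_B = 2362 / 1165
omega_A/omega_B = 2362/1165

2362/1165


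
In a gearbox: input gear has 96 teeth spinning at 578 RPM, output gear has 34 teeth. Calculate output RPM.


Given: N1 = 96 teeth, w1 = 578 RPM, N2 = 34 teeth
Using N1*w1 = N2*w2
w2 = N1*w1 / N2
w2 = 96*578 / 34
w2 = 55488 / 34
w2 = 1632 RPM

1632 RPM


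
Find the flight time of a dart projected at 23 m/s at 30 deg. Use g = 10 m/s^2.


Given: v0 = 23 m/s, theta = 30 deg, g = 10 m/s^2
sin(30) = 1/2
Using T = 2*v0*sin(theta) / g
T = 2*23*1/2 / 10
T = 23 / 10
T = 23/10 s

23/10 s


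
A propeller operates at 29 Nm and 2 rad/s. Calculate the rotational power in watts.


Given: tau = 29 Nm, omega = 2 rad/s
Using P = tau * omega
P = 29 * 2
P = 58 W

58 W


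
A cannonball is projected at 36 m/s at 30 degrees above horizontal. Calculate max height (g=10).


Given: v0 = 36 m/s, theta = 30 deg, g = 10 m/s^2
sin^2(30) = 1/4
Using H = v0^2 * sin^2(theta) / (2*g)
H = 36^2 * 1/4 / (2*10)
H = 1296 * 1/4 / 20
H = 324 / 20
H = 81/5 m

81/5 m


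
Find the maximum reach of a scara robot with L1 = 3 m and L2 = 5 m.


Given: L1 = 3 m, L2 = 5 m
For a 2-link planar arm, max reach = L1 + L2 (fully extended)
Max reach = 3 + 5
Max reach = 8 m

8 m


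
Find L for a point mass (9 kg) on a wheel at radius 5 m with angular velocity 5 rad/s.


Given: m = 9 kg, r = 5 m, omega = 5 rad/s
For a point mass: I = m*r^2
I = 9*5^2 = 9*25 = 225
L = I*omega = 225*5
L = 1125 kg*m^2/s

1125 kg*m^2/s


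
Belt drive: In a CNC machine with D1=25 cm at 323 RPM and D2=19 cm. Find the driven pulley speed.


Given: D1 = 25 cm, w1 = 323 RPM, D2 = 19 cm
Using D1*w1 = D2*w2
w2 = D1*w1 / D2
w2 = 25*323 / 19
w2 = 8075 / 19
w2 = 425 RPM

425 RPM


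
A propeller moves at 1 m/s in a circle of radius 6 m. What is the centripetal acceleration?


Given: v = 1 m/s, r = 6 m
Using a_c = v^2 / r
a_c = 1^2 / 6
a_c = 1 / 6
a_c = 1/6 m/s^2

1/6 m/s^2


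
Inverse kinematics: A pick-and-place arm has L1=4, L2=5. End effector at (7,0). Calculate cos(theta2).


Given: L1 = 4, L2 = 5, target (x, y) = (7, 0)
Using cos(theta2) = (x^2 + y^2 - L1^2 - L2^2) / (2*L1*L2)
x^2 + y^2 = 7^2 + 0 = 49
L1^2 + L2^2 = 16 + 25 = 41
Numerator = 49 - 41 = 8
Denominator = 2*4*5 = 40
cos(theta2) = 8/40 = 1/5

1/5


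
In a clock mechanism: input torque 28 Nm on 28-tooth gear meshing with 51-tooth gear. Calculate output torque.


Given: N1 = 28, N2 = 51, T1 = 28 Nm
Using T2/T1 = N2/N1
T2 = T1 * N2 / N1
T2 = 28 * 51 / 28
T2 = 1428 / 28
T2 = 51 Nm

51 Nm


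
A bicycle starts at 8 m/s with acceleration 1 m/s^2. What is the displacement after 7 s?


Given: v0 = 8 m/s, a = 1 m/s^2, t = 7 s
Using s = v0*t + (1/2)*a*t^2
s = 8*7 + (1/2)*1*7^2
s = 56 + (1/2)*49
s = 56 + 49/2
s = 161/2

161/2 m


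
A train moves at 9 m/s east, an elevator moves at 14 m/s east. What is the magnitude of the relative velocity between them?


Given: v_A = 9 m/s east, v_B = 14 m/s east
Both move in the same direction; relative speed = |v_A - v_B|
|9 - 14| = |-5|
= 5 m/s

5 m/s


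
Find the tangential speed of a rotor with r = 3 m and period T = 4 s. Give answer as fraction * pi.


Given: radius r = 3 m, period T = 4 s
Using v = 2*pi*r / T
v = 2*pi*3 / 4
v = 6*pi / 4
v = 3/2*pi m/s

3/2*pi m/s


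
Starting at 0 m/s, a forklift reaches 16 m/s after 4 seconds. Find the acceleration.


Given: initial velocity v0 = 0 m/s, final velocity v = 16 m/s, time t = 4 s
Using a = (v - v0) / t
a = (16 - 0) / 4
a = 16 / 4
a = 4 m/s^2

4 m/s^2


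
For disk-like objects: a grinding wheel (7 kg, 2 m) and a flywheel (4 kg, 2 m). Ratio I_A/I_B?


Given: M1=7 kg, R1=2 m, M2=4 kg, R2=2 m
For a disk: I = (1/2)*M*R^2, so I_A/I_B = (M1*R1^2)/(M2*R2^2)
M1*R1^2 = 7*4 = 28
M2*R2^2 = 4*4 = 16
I_A/I_B = 28/16 = 7/4

7/4


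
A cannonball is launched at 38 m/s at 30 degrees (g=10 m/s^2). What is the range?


Given: v0 = 38 m/s, theta = 30 deg, g = 10 m/s^2
sin(2*30) = sin(60) = sqrt(3)/2
Using R = v0^2 * sin(2*theta) / g
R = 38^2 * (sqrt(3)/2) / 10
R = 1444 * sqrt(3) / 20
R = 361/5*sqrt(3) m

361/5*sqrt(3) m


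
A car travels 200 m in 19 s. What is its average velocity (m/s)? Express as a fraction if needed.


Given: distance d = 200 m, time t = 19 s
Using v = d / t
v = 200 / 19
v = 200/19 m/s

200/19 m/s


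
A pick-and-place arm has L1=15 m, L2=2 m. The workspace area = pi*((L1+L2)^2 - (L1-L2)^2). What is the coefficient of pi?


Given: L1 = 15, L2 = 2
(L1+L2)^2 = (17)^2 = 289
(L1-L2)^2 = (13)^2 = 169
Difference = 289 - 169 = 120
This equals 4*L1*L2 = 4*15*2 = 120
Workspace area = 120*pi

120


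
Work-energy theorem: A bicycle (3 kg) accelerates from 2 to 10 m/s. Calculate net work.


Given: m = 3 kg, v0 = 2 m/s, v = 10 m/s
Using W = (1/2)*m*(v^2 - v0^2)
v^2 = 10^2 = 100
v0^2 = 2^2 = 4
v^2 - v0^2 = 100 - 4 = 96
W = (1/2)*3*96 = 144 J

144 J


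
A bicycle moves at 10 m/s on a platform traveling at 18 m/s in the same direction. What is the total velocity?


Given: object velocity = 10 m/s, platform velocity = 18 m/s (same direction)
Using classical velocity addition: v_total = v_object + v_platform
v_total = 10 + 18
v_total = 28 m/s

28 m/s


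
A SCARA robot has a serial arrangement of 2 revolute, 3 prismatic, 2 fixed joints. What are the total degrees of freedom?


Given: serial robot with 2 revolute, 3 prismatic, 2 fixed joints
DOF contribution per joint type: revolute=1, prismatic=1, spherical=3, fixed=0
DOF = 2*1 + 3*1 + 2*0
DOF = 5

5


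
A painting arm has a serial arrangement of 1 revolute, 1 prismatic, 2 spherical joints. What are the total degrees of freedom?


Given: serial robot with 1 revolute, 1 prismatic, 2 spherical joints
DOF contribution per joint type: revolute=1, prismatic=1, spherical=3, fixed=0
DOF = 1*1 + 1*1 + 2*3
DOF = 8

8


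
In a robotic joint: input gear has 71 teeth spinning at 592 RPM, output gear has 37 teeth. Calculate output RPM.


Given: N1 = 71 teeth, w1 = 592 RPM, N2 = 37 teeth
Using N1*w1 = N2*w2
w2 = N1*w1 / N2
w2 = 71*592 / 37
w2 = 42032 / 37
w2 = 1136 RPM

1136 RPM


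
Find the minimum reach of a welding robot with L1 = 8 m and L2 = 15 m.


Given: L1 = 8 m, L2 = 15 m
For a 2-link planar arm, min reach = |L1 - L2| (second link folded back)
Min reach = |8 - 15|
Min reach = 7 m

7 m


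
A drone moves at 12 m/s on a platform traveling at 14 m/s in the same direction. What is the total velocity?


Given: object velocity = 12 m/s, platform velocity = 14 m/s (same direction)
Using classical velocity addition: v_total = v_object + v_platform
v_total = 12 + 14
v_total = 26 m/s

26 m/s


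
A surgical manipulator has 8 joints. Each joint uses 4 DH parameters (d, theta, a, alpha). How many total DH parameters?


Given: 8 joints, 4 DH parameters per joint (d, theta, a, alpha)
Total DH parameters = number_of_joints * 4
Total = 8 * 4
Total = 32

32


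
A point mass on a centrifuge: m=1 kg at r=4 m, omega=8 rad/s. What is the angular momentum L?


Given: m = 1 kg, r = 4 m, omega = 8 rad/s
For a point mass: I = m*r^2
I = 1*4^2 = 1*16 = 16
L = I*omega = 16*8
L = 128 kg*m^2/s

128 kg*m^2/s


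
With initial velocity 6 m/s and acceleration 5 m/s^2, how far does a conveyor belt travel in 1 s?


Given: v0 = 6 m/s, a = 5 m/s^2, t = 1 s
Using s = v0*t + (1/2)*a*t^2
s = 6*1 + (1/2)*5*1^2
s = 6 + (1/2)*5
s = 6 + 5/2
s = 17/2

17/2 m


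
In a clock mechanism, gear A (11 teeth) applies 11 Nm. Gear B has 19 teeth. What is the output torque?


Given: N1 = 11, N2 = 19, T1 = 11 Nm
Using T2/T1 = N2/N1
T2 = T1 * N2 / N1
T2 = 11 * 19 / 11
T2 = 209 / 11
T2 = 19 Nm

19 Nm


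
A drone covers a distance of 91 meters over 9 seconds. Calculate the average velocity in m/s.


Given: distance d = 91 m, time t = 9 s
Using v = d / t
v = 91 / 9
v = 91/9 m/s

91/9 m/s


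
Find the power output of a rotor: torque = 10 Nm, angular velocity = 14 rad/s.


Given: tau = 10 Nm, omega = 14 rad/s
Using P = tau * omega
P = 10 * 14
P = 140 W

140 W


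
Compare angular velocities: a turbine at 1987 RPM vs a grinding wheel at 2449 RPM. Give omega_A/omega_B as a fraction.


Given: RPM_A = 1987, RPM_B = 2449
omega = 2*pi*RPM/60, so omega_A/omega_B = RPM_A / RPM_B
omega_A/omega_B = 1987 / 2449
omega_A/omega_B = 1987/2449

1987/2449


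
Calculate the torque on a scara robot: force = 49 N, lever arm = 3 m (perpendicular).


Given: F = 49 N, r = 3 m, angle = 90 deg (perpendicular)
Using tau = F * r * sin(90)
sin(90) = 1
tau = 49 * 3 * 1
tau = 147 Nm

147 Nm


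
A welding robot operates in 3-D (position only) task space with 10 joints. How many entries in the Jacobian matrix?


Given: task space dimension = 3, joints = 10
Jacobian is a 3 x 10 matrix
Total entries = rows * columns
Total = 3 * 10
Total = 30

30


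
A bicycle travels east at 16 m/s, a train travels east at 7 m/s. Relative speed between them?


Given: v_A = 16 m/s east, v_B = 7 m/s east
Both move in the same direction; relative speed = |v_A - v_B|
|16 - 7| = |9|
= 9 m/s

9 m/s


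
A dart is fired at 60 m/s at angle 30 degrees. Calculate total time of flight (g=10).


Given: v0 = 60 m/s, theta = 30 deg, g = 10 m/s^2
sin(30) = 1/2
Using T = 2*v0*sin(theta) / g
T = 2*60*1/2 / 10
T = 60 / 10
T = 6 s

6 s


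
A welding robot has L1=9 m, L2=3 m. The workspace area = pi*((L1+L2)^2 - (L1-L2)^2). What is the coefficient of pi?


Given: L1 = 9, L2 = 3
(L1+L2)^2 = (12)^2 = 144
(L1-L2)^2 = (6)^2 = 36
Difference = 144 - 36 = 108
This equals 4*L1*L2 = 4*9*3 = 108
Workspace area = 108*pi

108


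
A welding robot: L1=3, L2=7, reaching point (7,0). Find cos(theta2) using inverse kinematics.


Given: L1 = 3, L2 = 7, target (x, y) = (7, 0)
Using cos(theta2) = (x^2 + y^2 - L1^2 - L2^2) / (2*L1*L2)
x^2 + y^2 = 7^2 + 0 = 49
L1^2 + L2^2 = 9 + 49 = 58
Numerator = 49 - 58 = -9
Denominator = 2*3*7 = 42
cos(theta2) = -9/42 = -3/14

-3/14


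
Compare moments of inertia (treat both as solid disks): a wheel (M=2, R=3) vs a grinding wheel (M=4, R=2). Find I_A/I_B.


Given: M1=2 kg, R1=3 m, M2=4 kg, R2=2 m
For a disk: I = (1/2)*M*R^2, so I_A/I_B = (M1*R1^2)/(M2*R2^2)
M1*R1^2 = 2*9 = 18
M2*R2^2 = 4*4 = 16
I_A/I_B = 18/16 = 9/8

9/8


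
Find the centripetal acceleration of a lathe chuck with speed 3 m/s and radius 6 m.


Given: v = 3 m/s, r = 6 m
Using a_c = v^2 / r
a_c = 3^2 / 6
a_c = 9 / 6
a_c = 3/2 m/s^2

3/2 m/s^2


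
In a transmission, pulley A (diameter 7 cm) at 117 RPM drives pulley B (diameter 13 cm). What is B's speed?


Given: D1 = 7 cm, w1 = 117 RPM, D2 = 13 cm
Using D1*w1 = D2*w2
w2 = D1*w1 / D2
w2 = 7*117 / 13
w2 = 819 / 13
w2 = 63 RPM

63 RPM


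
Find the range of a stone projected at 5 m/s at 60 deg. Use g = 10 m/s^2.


Given: v0 = 5 m/s, theta = 60 deg, g = 10 m/s^2
sin(2*60) = sin(120) = sqrt(3)/2
Using R = v0^2 * sin(2*theta) / g
R = 5^2 * (sqrt(3)/2) / 10
R = 25 * sqrt(3) / 20
R = 5/4*sqrt(3) m

5/4*sqrt(3) m


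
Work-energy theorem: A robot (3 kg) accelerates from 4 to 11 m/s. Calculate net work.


Given: m = 3 kg, v0 = 4 m/s, v = 11 m/s
Using W = (1/2)*m*(v^2 - v0^2)
v^2 = 11^2 = 121
v0^2 = 4^2 = 16
v^2 - v0^2 = 121 - 16 = 105
W = (1/2)*3*105 = 315/2 J

315/2 J


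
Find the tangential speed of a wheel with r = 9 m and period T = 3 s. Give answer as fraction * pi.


Given: radius r = 9 m, period T = 3 s
Using v = 2*pi*r / T
v = 2*pi*9 / 3
v = 18*pi / 3
v = 6*pi m/s

6*pi m/s


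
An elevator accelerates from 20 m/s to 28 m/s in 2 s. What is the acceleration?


Given: initial velocity v0 = 20 m/s, final velocity v = 28 m/s, time t = 2 s
Using a = (v - v0) / t
a = (28 - 20) / 2
a = 8 / 2
a = 4 m/s^2

4 m/s^2


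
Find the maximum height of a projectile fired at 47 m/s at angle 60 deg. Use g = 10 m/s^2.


Given: v0 = 47 m/s, theta = 60 deg, g = 10 m/s^2
sin^2(60) = 3/4
Using H = v0^2 * sin^2(theta) / (2*g)
H = 47^2 * 3/4 / (2*10)
H = 2209 * 3/4 / 20
H = 6627/4 / 20
H = 6627/80 m

6627/80 m


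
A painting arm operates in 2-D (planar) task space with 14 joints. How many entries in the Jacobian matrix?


Given: task space dimension = 2, joints = 14
Jacobian is a 2 x 14 matrix
Total entries = rows * columns
Total = 2 * 14
Total = 28

28


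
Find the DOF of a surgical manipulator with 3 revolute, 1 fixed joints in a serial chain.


Given: serial robot with 3 revolute, 1 fixed joints
DOF contribution per joint type: revolute=1, prismatic=1, spherical=3, fixed=0
DOF = 3*1 + 1*0
DOF = 3

3


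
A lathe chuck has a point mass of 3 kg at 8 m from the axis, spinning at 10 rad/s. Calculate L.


Given: m = 3 kg, r = 8 m, omega = 10 rad/s
For a point mass: I = m*r^2
I = 3*8^2 = 3*64 = 192
L = I*omega = 192*10
L = 1920 kg*m^2/s

1920 kg*m^2/s


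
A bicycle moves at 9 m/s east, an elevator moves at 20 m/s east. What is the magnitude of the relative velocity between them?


Given: v_A = 9 m/s east, v_B = 20 m/s east
Both move in the same direction; relative speed = |v_A - v_B|
|9 - 20| = |-11|
= 11 m/s

11 m/s


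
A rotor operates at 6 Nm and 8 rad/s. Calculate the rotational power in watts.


Given: tau = 6 Nm, omega = 8 rad/s
Using P = tau * omega
P = 6 * 8
P = 48 W

48 W


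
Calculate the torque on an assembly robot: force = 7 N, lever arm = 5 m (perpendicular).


Given: F = 7 N, r = 5 m, angle = 90 deg (perpendicular)
Using tau = F * r * sin(90)
sin(90) = 1
tau = 7 * 5 * 1
tau = 35 Nm

35 Nm


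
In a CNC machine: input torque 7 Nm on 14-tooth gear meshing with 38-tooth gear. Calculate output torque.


Given: N1 = 14, N2 = 38, T1 = 7 Nm
Using T2/T1 = N2/N1
T2 = T1 * N2 / N1
T2 = 7 * 38 / 14
T2 = 266 / 14
T2 = 19 Nm

19 Nm


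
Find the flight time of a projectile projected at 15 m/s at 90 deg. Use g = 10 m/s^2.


Given: v0 = 15 m/s, theta = 90 deg, g = 10 m/s^2
sin(90) = 1
Using T = 2*v0*sin(theta) / g
T = 2*15*1 / 10
T = 30 / 10
T = 3 s

3 s


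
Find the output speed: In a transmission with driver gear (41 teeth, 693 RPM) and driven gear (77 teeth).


Given: N1 = 41 teeth, w1 = 693 RPM, N2 = 77 teeth
Using N1*w1 = N2*w2
w2 = N1*w1 / N2
w2 = 41*693 / 77
w2 = 28413 / 77
w2 = 369 RPM

369 RPM


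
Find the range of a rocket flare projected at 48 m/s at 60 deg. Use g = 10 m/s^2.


Given: v0 = 48 m/s, theta = 60 deg, g = 10 m/s^2
sin(2*60) = sin(120) = sqrt(3)/2
Using R = v0^2 * sin(2*theta) / g
R = 48^2 * (sqrt(3)/2) / 10
R = 2304 * sqrt(3) / 20
R = 576/5*sqrt(3) m

576/5*sqrt(3) m


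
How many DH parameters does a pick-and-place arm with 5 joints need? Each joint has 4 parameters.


Given: 5 joints, 4 DH parameters per joint (d, theta, a, alpha)
Total DH parameters = number_of_joints * 4
Total = 5 * 4
Total = 20

20


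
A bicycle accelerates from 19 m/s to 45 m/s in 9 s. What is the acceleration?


Given: initial velocity v0 = 19 m/s, final velocity v = 45 m/s, time t = 9 s
Using a = (v - v0) / t
a = (45 - 19) / 9
a = 26 / 9
a = 26/9 m/s^2

26/9 m/s^2


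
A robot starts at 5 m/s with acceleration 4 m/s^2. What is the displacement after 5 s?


Given: v0 = 5 m/s, a = 4 m/s^2, t = 5 s
Using s = v0*t + (1/2)*a*t^2
s = 5*5 + (1/2)*4*5^2
s = 25 + (1/2)*100
s = 25 + 50
s = 75

75 m


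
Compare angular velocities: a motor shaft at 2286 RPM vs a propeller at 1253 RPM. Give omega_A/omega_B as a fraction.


Given: RPM_A = 2286, RPM_B = 1253
omega = 2*pi*RPM/60, so omega_A/omega_B = RPM_A / RPM_B
omega_A/omega_B = 2286 / 1253
omega_A/omega_B = 2286/1253

2286/1253


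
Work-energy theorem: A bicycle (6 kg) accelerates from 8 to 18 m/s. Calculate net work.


Given: m = 6 kg, v0 = 8 m/s, v = 18 m/s
Using W = (1/2)*m*(v^2 - v0^2)
v^2 = 18^2 = 324
v0^2 = 8^2 = 64
v^2 - v0^2 = 324 - 64 = 260
W = (1/2)*6*260 = 780 J

780 J


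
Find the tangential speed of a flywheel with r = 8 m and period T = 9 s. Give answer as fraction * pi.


Given: radius r = 8 m, period T = 9 s
Using v = 2*pi*r / T
v = 2*pi*8 / 9
v = 16*pi / 9
v = 16/9*pi m/s

16/9*pi m/s


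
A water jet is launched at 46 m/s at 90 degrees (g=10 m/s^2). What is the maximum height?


Given: v0 = 46 m/s, theta = 90 deg, g = 10 m/s^2
sin^2(90) = 1
Using H = v0^2 * sin^2(theta) / (2*g)
H = 46^2 * 1 / (2*10)
H = 2116 * 1 / 20
H = 2116 / 20
H = 529/5 m

529/5 m


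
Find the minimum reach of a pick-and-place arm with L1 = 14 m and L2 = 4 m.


Given: L1 = 14 m, L2 = 4 m
For a 2-link planar arm, min reach = |L1 - L2| (second link folded back)
Min reach = |14 - 4|
Min reach = 10 m

10 m


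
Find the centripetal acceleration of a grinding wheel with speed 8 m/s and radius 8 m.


Given: v = 8 m/s, r = 8 m
Using a_c = v^2 / r
a_c = 8^2 / 8
a_c = 64 / 8
a_c = 8 m/s^2

8 m/s^2


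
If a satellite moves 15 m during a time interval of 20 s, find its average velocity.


Given: distance d = 15 m, time t = 20 s
Using v = d / t
v = 15 / 20
v = 3/4 m/s

3/4 m/s


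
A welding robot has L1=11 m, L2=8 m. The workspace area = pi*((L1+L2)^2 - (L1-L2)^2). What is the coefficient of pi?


Given: L1 = 11, L2 = 8
(L1+L2)^2 = (19)^2 = 361
(L1-L2)^2 = (3)^2 = 9
Difference = 361 - 9 = 352
This equals 4*L1*L2 = 4*11*8 = 352
Workspace area = 352*pi

352


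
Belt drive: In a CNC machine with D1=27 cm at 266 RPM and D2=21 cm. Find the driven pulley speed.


Given: D1 = 27 cm, w1 = 266 RPM, D2 = 21 cm
Using D1*w1 = D2*w2
w2 = D1*w1 / D2
w2 = 27*266 / 21
w2 = 7182 / 21
w2 = 342 RPM

342 RPM


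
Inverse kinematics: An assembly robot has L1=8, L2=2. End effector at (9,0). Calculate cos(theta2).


Given: L1 = 8, L2 = 2, target (x, y) = (9, 0)
Using cos(theta2) = (x^2 + y^2 - L1^2 - L2^2) / (2*L1*L2)
x^2 + y^2 = 9^2 + 0 = 81
L1^2 + L2^2 = 64 + 4 = 68
Numerator = 81 - 68 = 13
Denominator = 2*8*2 = 32
cos(theta2) = 13/32 = 13/32

13/32


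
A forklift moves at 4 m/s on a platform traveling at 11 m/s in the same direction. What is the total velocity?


Given: object velocity = 4 m/s, platform velocity = 11 m/s (same direction)
Using classical velocity addition: v_total = v_object + v_platform
v_total = 4 + 11
v_total = 15 m/s

15 m/s


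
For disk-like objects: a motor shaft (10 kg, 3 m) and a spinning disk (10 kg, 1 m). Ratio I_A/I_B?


Given: M1=10 kg, R1=3 m, M2=10 kg, R2=1 m
For a disk: I = (1/2)*M*R^2, so I_A/I_B = (M1*R1^2)/(M2*R2^2)
M1*R1^2 = 10*9 = 90
M2*R2^2 = 10*1 = 10
I_A/I_B = 90/10 = 9

9


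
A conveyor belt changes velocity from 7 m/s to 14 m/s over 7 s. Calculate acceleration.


Given: initial velocity v0 = 7 m/s, final velocity v = 14 m/s, time t = 7 s
Using a = (v - v0) / t
a = (14 - 7) / 7
a = 7 / 7
a = 1 m/s^2

1 m/s^2


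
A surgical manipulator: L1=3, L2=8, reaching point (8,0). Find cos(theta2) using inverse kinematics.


Given: L1 = 3, L2 = 8, target (x, y) = (8, 0)
Using cos(theta2) = (x^2 + y^2 - L1^2 - L2^2) / (2*L1*L2)
x^2 + y^2 = 8^2 + 0 = 64
L1^2 + L2^2 = 9 + 64 = 73
Numerator = 64 - 73 = -9
Denominator = 2*3*8 = 48
cos(theta2) = -9/48 = -3/16

-3/16


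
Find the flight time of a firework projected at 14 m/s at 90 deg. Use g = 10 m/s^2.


Given: v0 = 14 m/s, theta = 90 deg, g = 10 m/s^2
sin(90) = 1
Using T = 2*v0*sin(theta) / g
T = 2*14*1 / 10
T = 28 / 10
T = 14/5 s

14/5 s


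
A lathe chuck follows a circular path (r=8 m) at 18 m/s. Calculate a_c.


Given: v = 18 m/s, r = 8 m
Using a_c = v^2 / r
a_c = 18^2 / 8
a_c = 324 / 8
a_c = 81/2 m/s^2

81/2 m/s^2


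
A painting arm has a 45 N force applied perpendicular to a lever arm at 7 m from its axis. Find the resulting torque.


Given: F = 45 N, r = 7 m, angle = 90 deg (perpendicular)
Using tau = F * r * sin(90)
sin(90) = 1
tau = 45 * 7 * 1
tau = 315 Nm

315 Nm


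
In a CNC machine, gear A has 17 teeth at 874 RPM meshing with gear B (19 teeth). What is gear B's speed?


Given: N1 = 17 teeth, w1 = 874 RPM, N2 = 19 teeth
Using N1*w1 = N2*w2
w2 = N1*w1 / N2
w2 = 17*874 / 19
w2 = 14858 / 19
w2 = 782 RPM

782 RPM


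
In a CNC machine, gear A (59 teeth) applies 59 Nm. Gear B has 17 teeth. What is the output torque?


Given: N1 = 59, N2 = 17, T1 = 59 Nm
Using T2/T1 = N2/N1
T2 = T1 * N2 / N1
T2 = 59 * 17 / 59
T2 = 1003 / 59
T2 = 17 Nm

17 Nm


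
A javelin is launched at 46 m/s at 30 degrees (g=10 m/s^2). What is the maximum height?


Given: v0 = 46 m/s, theta = 30 deg, g = 10 m/s^2
sin^2(30) = 1/4
Using H = v0^2 * sin^2(theta) / (2*g)
H = 46^2 * 1/4 / (2*10)
H = 2116 * 1/4 / 20
H = 529 / 20
H = 529/20 m

529/20 m


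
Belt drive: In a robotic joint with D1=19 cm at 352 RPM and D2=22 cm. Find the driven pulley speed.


Given: D1 = 19 cm, w1 = 352 RPM, D2 = 22 cm
Using D1*w1 = D2*w2
w2 = D1*w1 / D2
w2 = 19*352 / 22
w2 = 6688 / 22
w2 = 304 RPM

304 RPM


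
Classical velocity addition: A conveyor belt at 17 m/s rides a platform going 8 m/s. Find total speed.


Given: object velocity = 17 m/s, platform velocity = 8 m/s (same direction)
Using classical velocity addition: v_total = v_object + v_platform
v_total = 17 + 8
v_total = 25 m/s

25 m/s


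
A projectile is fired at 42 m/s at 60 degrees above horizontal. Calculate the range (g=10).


Given: v0 = 42 m/s, theta = 60 deg, g = 10 m/s^2
sin(2*60) = sin(120) = sqrt(3)/2
Using R = v0^2 * sin(2*theta) / g
R = 42^2 * (sqrt(3)/2) / 10
R = 1764 * sqrt(3) / 20
R = 441/5*sqrt(3) m

441/5*sqrt(3) m


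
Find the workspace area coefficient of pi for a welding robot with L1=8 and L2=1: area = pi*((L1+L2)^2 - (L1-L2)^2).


Given: L1 = 8, L2 = 1
(L1+L2)^2 = (9)^2 = 81
(L1-L2)^2 = (7)^2 = 49
Difference = 81 - 49 = 32
This equals 4*L1*L2 = 4*8*1 = 32
Workspace area = 32*pi

32


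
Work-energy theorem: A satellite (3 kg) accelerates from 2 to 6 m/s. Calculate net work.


Given: m = 3 kg, v0 = 2 m/s, v = 6 m/s
Using W = (1/2)*m*(v^2 - v0^2)
v^2 = 6^2 = 36
v0^2 = 2^2 = 4
v^2 - v0^2 = 36 - 4 = 32
W = (1/2)*3*32 = 48 J

48 J


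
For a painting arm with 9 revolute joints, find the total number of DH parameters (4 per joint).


Given: 9 joints, 4 DH parameters per joint (d, theta, a, alpha)
Total DH parameters = number_of_joints * 4
Total = 9 * 4
Total = 36

36


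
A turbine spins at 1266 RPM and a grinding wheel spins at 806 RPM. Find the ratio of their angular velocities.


Given: RPM_A = 1266, RPM_B = 806
omega = 2*pi*RPM/60, so omega_A/omega_B = RPM_A / RPM_B
omega_A/omega_B = 1266 / 806
omega_A/omega_B = 633/403

633/403


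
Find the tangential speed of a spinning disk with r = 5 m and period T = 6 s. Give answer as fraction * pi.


Given: radius r = 5 m, period T = 6 s
Using v = 2*pi*r / T
v = 2*pi*5 / 6
v = 10*pi / 6
v = 5/3*pi m/s

5/3*pi m/s


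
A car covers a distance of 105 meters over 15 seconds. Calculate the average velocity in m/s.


Given: distance d = 105 m, time t = 15 s
Using v = d / t
v = 105 / 15
v = 7 m/s

7 m/s


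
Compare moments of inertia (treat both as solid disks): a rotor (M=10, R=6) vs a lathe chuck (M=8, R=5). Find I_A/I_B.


Given: M1=10 kg, R1=6 m, M2=8 kg, R2=5 m
For a disk: I = (1/2)*M*R^2, so I_A/I_B = (M1*R1^2)/(M2*R2^2)
M1*R1^2 = 10*36 = 360
M2*R2^2 = 8*25 = 200
I_A/I_B = 360/200 = 9/5

9/5


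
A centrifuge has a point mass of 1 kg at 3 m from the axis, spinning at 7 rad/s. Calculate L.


Given: m = 1 kg, r = 3 m, omega = 7 rad/s
For a point mass: I = m*r^2
I = 1*3^2 = 1*9 = 9
L = I*omega = 9*7
L = 63 kg*m^2/s

63 kg*m^2/s


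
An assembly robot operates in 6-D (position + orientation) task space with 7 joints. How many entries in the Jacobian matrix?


Given: task space dimension = 6, joints = 7
Jacobian is a 6 x 7 matrix
Total entries = rows * columns
Total = 6 * 7
Total = 42

42


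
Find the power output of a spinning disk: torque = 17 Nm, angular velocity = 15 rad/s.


Given: tau = 17 Nm, omega = 15 rad/s
Using P = tau * omega
P = 17 * 15
P = 255 W

255 W


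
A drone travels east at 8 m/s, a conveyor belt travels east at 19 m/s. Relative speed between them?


Given: v_A = 8 m/s east, v_B = 19 m/s east
Both move in the same direction; relative speed = |v_A - v_B|
|8 - 19| = |-11|
= 11 m/s

11 m/s


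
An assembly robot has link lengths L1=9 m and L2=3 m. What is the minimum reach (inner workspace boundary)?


Given: L1 = 9 m, L2 = 3 m
For a 2-link planar arm, min reach = |L1 - L2| (second link folded back)
Min reach = |9 - 3|
Min reach = 6 m

6 m


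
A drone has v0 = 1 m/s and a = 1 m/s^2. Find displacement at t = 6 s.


Given: v0 = 1 m/s, a = 1 m/s^2, t = 6 s
Using s = v0*t + (1/2)*a*t^2
s = 1*6 + (1/2)*1*6^2
s = 6 + (1/2)*36
s = 6 + 18
s = 24

24 m


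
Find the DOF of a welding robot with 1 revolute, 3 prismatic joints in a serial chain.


Given: serial robot with 1 revolute, 3 prismatic joints
DOF contribution per joint type: revolute=1, prismatic=1, spherical=3, fixed=0
DOF = 1*1 + 3*1
DOF = 4

4
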